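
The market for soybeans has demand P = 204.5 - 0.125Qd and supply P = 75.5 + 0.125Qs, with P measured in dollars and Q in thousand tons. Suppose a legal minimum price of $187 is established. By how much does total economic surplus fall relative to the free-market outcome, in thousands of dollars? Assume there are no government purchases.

17672

Rearranging demand gives Qd = 1636 - 8P; rearranging supply gives Qs = 8P - 604. Equilibrium: 1636 - 8P = 8P - 604, so 2240 = 16P and P* = 140, Q* = 516.
Because the floor (187) lies above the market-clearing price, it is binding.
At P = 187: Qd = 1636 - 8·187 = 140 and Qs = 8·187 - 604 = 892.
Quantity traded falls to 140. At Q = 140 the demand price is (1636 - 140)/8 = 187 and the supply price is (604 + 140)/8 = 93.
Deadweight loss = ½ · (187 - 93) · (516 - 140) = ½ · 94 · 376 = 17672.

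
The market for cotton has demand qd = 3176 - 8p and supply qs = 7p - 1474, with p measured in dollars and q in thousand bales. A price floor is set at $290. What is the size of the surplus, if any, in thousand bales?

0

Equilibrium: 3176 - 8p = 7p - 1474, so 4650 = 15p and p* = 310, q* = 696.
The floor of 290 is below the equilibrium price 310, so it is not binding; the market clears at p* = 310, q* = 696.
Since the control does not bind, there is no surplus.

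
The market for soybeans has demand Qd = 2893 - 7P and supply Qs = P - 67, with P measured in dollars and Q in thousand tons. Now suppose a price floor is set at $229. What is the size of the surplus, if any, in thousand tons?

0

Without the control the market clears where 2893 - 7P = P - 67, i.e. P* = 370 and Q* = 303.
The floor of 229 is below the equilibrium price 370, so it is not binding; the market clears at P* = 370, Q* = 303.
Since the control does not bind, there is no surplus.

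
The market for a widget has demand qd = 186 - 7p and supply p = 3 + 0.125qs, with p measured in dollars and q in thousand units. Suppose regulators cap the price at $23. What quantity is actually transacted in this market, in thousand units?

Rearranging supply gives qs = 8p - 24. Without the control the market clears where 186 - 7p = 8p - 24, i.e. p* = 14 and q* = 88.
The ceiling of 23 is above the equilibrium price 14, so it is not binding; the market clears at p* = 14, q* = 88.

88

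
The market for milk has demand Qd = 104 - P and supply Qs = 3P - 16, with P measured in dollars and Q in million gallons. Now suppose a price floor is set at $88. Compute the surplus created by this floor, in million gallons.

Setting quantity demanded equal to quantity supplied, 104 - P = 3P - 16, gives P* = 30 and Q* = 74.
Because the floor (88) lies above the market-clearing price, it is binding.
At P = 88: Qd = 104 - 88 = 16 and Qs = 3·88 - 16 = 248.
Surplus = Qs - Qd = 248 - 16 = 232.

232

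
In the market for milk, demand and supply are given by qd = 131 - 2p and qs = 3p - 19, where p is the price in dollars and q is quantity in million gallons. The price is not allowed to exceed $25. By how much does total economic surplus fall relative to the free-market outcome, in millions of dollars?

Setting quantity demanded equal to quantity supplied, 131 - 2p = 3p - 19, gives p* = 30 and q* = 71.
Because the ceiling (25) lies below the market-clearing price, it is binding.
At p = 25: qd = 131 - 2·25 = 81 and qs = 3·25 - 19 = 56.
Quantity traded falls to 56. At q = 56 the demand price is (131 - 56)/2 = 37.5 and the supply price is (19 + 56)/3 = 25.
Deadweight loss = ½ · (37.5 - 25) · (71 - 56) = ½ · 12.5 · 15 = 93.75.

93.75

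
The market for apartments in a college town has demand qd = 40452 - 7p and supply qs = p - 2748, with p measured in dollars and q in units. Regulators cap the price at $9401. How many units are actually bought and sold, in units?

2652

In a free market, 40452 - 7p = p - 2748 gives the equilibrium p* = 5400, q* = 2652.
Since 9401 is above p* = 5400, the ceiling does not bind and the free-market outcome prevails.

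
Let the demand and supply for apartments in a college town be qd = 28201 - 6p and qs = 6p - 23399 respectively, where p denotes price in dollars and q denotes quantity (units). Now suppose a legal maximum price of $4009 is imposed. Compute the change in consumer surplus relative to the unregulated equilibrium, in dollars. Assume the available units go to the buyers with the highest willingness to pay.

-63438

Equilibrium: 28201 - 6p = 6p - 23399, so 51600 = 12p and p* = 4300, q* = 2401.
Since 4009 < 4300, the ceiling is binding.
At p = 4009: qd = 28201 - 6·4009 = 4147 and qs = 6·4009 - 23399 = 655.
Consumer surplus without the control is ½ · (28201/6 - 4300) · 2401 = 5764801/12.
With the ceiling, 655 units are sold at 4009 (assume they go to the highest-value buyers). The demand price at q = 655 is 4591, so CS = ½ · [(28201/6 - 4009) + (4591 - 4009)] · 655 = 5003545/12.
Change in consumer surplus = 5003545/12 - 5764801/12 = -63438.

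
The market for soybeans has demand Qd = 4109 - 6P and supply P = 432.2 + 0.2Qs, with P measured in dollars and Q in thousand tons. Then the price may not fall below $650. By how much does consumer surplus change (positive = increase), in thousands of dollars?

-35920

Rearranging supply gives Qs = 5P - 2161. Setting quantity demanded equal to quantity supplied, 4109 - 6P = 5P - 2161, gives P* = 570 and Q* = 689.
Because the floor (650) lies above the market-clearing price, it is binding.
At P = 650: Qd = 4109 - 6·650 = 209 and Qs = 5·650 - 2161 = 1089.
Consumer surplus without the control is ½ · (4109/6 - 570) · 689 = 474721/12.
With the floor, consumers buy 209 units at 650, so CS = ½ · (4109/6 - 650) · 209 = 43681/12.
Change in consumer surplus = 43681/12 - 474721/12 = -35920.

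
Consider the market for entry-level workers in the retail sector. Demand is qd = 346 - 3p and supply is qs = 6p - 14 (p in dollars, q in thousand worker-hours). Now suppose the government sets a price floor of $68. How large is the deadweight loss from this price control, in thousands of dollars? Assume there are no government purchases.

1764

Equilibrium: 346 - 3p = 6p - 14, so 360 = 9p and p* = 40, q* = 226.
Because the floor (68) lies above the market-clearing price, it is binding.
At p = 68: qd = 346 - 3·68 = 142 and qs = 6·68 - 14 = 394.
Quantity traded falls to 142. At q = 142 the demand price is (346 - 142)/3 = 68 and the supply price is (14 + 142)/6 = 26.
Deadweight loss = ½ · (68 - 26) · (226 - 142) = ½ · 42 · 84 = 1764.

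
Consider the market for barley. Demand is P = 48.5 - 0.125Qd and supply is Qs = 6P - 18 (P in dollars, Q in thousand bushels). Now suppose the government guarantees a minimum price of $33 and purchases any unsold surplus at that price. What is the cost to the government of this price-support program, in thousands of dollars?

1848

Rearranging demand gives Qd = 388 - 8P. Setting quantity demanded equal to quantity supplied, 388 - 8P = 6P - 18, gives P* = 29 and Q* = 156.
The floor of 33 is above the equilibrium price 29, so it binds.
At P = 33: Qd = 388 - 8·33 = 124 and Qs = 6·33 - 18 = 180.
Surplus = Qs - Qd = 56.
Government expenditure = surplus × support price = 56 × 33 = 1848.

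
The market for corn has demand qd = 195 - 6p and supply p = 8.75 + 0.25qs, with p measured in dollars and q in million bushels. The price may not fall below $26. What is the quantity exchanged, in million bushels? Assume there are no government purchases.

Rearranging supply gives qs = 4p - 35. Equilibrium: 195 - 6p = 4p - 35, so 230 = 10p and p* = 23, q* = 57.
Since 26 > 23, the floor is binding.
At p = 26: qd = 195 - 6·26 = 39 and qs = 4·26 - 35 = 69.
The quantity actually transacted is the short side, demand: 39.

39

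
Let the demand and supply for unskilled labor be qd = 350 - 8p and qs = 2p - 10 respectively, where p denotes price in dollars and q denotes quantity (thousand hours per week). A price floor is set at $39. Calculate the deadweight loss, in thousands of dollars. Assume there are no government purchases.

180

In a free market, 350 - 8p = 2p - 10 gives the equilibrium p* = 36, q* = 62.
The floor of 39 is above the equilibrium price 36, so it binds.
At p = 39: qd = 350 - 8·39 = 38 and qs = 2·39 - 10 = 68.
Quantity traded falls to 38. At q = 38 the demand price is (350 - 38)/8 = 39 and the supply price is (10 + 38)/2 = 24.
Deadweight loss = ½ · (39 - 24) · (62 - 38) = ½ · 15 · 24 = 180.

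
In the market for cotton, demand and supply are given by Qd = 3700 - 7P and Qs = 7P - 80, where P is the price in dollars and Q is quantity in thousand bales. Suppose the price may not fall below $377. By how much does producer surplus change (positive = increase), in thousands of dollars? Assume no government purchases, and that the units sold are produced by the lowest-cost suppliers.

Equilibrium: 3700 - 7P = 7P - 80, so 3780 = 14P and P* = 270, Q* = 1810.
Because the floor (377) lies above the market-clearing price, it is binding.
At P = 377: Qd = 3700 - 7·377 = 1061 and Qs = 7·377 - 80 = 2559.
Producer surplus without the control is ½ · (270 - 80/7) · 1810 = 1638050/7.
With the floor, 1061 units are sold at 377. The supply price at Q = 1061 is 163, so PS = ½ · [(377 - 80/7) + (377 - 163)] · 1061 = 4304477/14.
Change in producer surplus = 4304477/14 - 1638050/7 = 73455.5.

73455.5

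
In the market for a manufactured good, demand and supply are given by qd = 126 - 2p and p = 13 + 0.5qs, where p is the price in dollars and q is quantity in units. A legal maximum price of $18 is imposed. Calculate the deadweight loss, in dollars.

800

Rearranging supply gives qs = 2p - 26. Setting quantity demanded equal to quantity supplied, 126 - 2p = 2p - 26, gives p* = 38 and q* = 50.
Since 18 < 38, the ceiling is binding.
At p = 18: qd = 126 - 2·18 = 90 and qs = 2·18 - 26 = 10.
Quantity traded falls to 10. At q = 10 the demand price is (126 - 10)/2 = 58 and the supply price is (26 + 10)/2 = 18.
Deadweight loss = ½ · (58 - 18) · (50 - 10) = ½ · 40 · 40 = 800.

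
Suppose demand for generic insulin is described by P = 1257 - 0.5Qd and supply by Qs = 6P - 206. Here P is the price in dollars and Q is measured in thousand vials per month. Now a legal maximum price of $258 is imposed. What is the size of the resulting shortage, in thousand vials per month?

Rearranging demand gives Qd = 2514 - 2P. Without the control the market clears where 2514 - 2P = 6P - 206, i.e. P* = 340 and Q* = 1834.
Because the ceiling (258) lies below the market-clearing price, it is binding.
At P = 258: Qd = 2514 - 2·258 = 1998 and Qs = 6·258 - 206 = 1342.
Shortage = Qd - Qs = 1998 - 1342 = 656.

656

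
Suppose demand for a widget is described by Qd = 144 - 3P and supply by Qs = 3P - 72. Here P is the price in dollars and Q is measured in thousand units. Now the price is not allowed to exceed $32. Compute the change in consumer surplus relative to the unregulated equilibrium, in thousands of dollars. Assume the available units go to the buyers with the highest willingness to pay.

Equilibrium: 144 - 3P = 3P - 72, so 216 = 6P and P* = 36, Q* = 36.
Since 32 < 36, the ceiling is binding.
At P = 32: Qd = 144 - 3·32 = 48 and Qs = 3·32 - 72 = 24.
Consumer surplus without the control is ½ · (48 - 36) · 36 = 216.
With the ceiling, 24 units are sold at 32 (assume they go to the highest-value buyers). The demand price at Q = 24 is 40, so CS = ½ · [(48 - 32) + (40 - 32)] · 24 = 288.
Change in consumer surplus = 288 - 216 = 72.

72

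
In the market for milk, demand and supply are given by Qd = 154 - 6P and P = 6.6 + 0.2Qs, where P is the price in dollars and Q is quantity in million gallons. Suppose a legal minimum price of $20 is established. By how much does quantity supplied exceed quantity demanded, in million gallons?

33

Rearranging supply gives Qs = 5P - 33. In a free market, 154 - 6P = 5P - 33 gives the equilibrium P* = 17, Q* = 52.
The floor of 20 is above the equilibrium price 17, so it binds.
At P = 20: Qd = 154 - 6·20 = 34 and Qs = 5·20 - 33 = 67.
Surplus = Qs - Qd = 67 - 34 = 33.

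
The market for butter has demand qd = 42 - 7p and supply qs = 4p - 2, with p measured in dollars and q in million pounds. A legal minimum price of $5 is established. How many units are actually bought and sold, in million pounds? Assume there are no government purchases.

In a free market, 42 - 7p = 4p - 2 gives the equilibrium p* = 4, q* = 14.
Because the floor (5) lies above the market-clearing price, it is binding.
At p = 5: qd = 42 - 7·5 = 7 and qs = 4·5 - 2 = 18.
The quantity actually transacted is the short side, demand: 7.

7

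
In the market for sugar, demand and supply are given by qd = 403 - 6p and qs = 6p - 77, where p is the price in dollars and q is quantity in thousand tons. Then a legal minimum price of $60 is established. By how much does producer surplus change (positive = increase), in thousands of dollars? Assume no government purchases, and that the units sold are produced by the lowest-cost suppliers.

In a free market, 403 - 6p = 6p - 77 gives the equilibrium p* = 40, q* = 163.
The floor of 60 is above the equilibrium price 40, so it binds.
At p = 60: qd = 403 - 6·60 = 43 and qs = 6·60 - 77 = 283.
Producer surplus without the control is ½ · (40 - 77/6) · 163 = 26569/12.
With the floor, 43 units are sold at 60. The supply price at q = 43 is 20, so PS = ½ · [(60 - 77/6) + (60 - 20)] · 43 = 22489/12.
Change in producer surplus = 22489/12 - 26569/12 = -340.

-340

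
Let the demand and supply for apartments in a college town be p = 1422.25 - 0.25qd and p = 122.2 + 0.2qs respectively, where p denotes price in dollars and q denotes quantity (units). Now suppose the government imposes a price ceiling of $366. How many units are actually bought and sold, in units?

1219

Rearranging demand gives qd = 5689 - 4p; rearranging supply gives qs = 5p - 611. Setting quantity demanded equal to quantity supplied, 5689 - 4p = 5p - 611, gives p* = 700 and q* = 2889.
Since 366 < 700, the ceiling is binding.
At p = 366: qd = 5689 - 4·366 = 4225 and qs = 5·366 - 611 = 1219.
The quantity actually transacted is the short side, supply: 1219.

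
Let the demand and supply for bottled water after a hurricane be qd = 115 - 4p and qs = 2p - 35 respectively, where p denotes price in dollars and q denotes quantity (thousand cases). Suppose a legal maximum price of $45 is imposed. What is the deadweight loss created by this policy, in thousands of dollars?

In a free market, 115 - 4p = 2p - 35 gives the equilibrium p* = 25, q* = 15.
The ceiling of 45 is above the equilibrium price 25, so it is not binding; the market clears at p* = 25, q* = 15.
Since the control does not bind, no trades are prevented and deadweight loss is zero.

0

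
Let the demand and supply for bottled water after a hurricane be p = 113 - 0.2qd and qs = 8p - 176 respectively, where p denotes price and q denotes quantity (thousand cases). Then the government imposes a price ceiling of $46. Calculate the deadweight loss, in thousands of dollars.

Rearranging demand gives qd = 565 - 5p. Equilibrium: 565 - 5p = 8p - 176, so 741 = 13p and p* = 57, q* = 280.
Because the ceiling (46) lies below the market-clearing price, it is binding.
At p = 46: qd = 565 - 5·46 = 335 and qs = 8·46 - 176 = 192.
Quantity traded falls to 192. At q = 192 the demand price is (565 - 192)/5 = 74.6 and the supply price is (176 + 192)/8 = 46.
Deadweight loss = ½ · (74.6 - 46) · (280 - 192) = ½ · 28.6 · 88 = 1258.4.

1258.4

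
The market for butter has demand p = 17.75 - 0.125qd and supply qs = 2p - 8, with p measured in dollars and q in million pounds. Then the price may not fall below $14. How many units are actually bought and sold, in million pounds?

22

Rearranging demand gives qd = 142 - 8p. Setting quantity demanded equal to quantity supplied, 142 - 8p = 2p - 8, gives p* = 15 and q* = 22.
Since 14 is below p* = 15, the floor does not bind and the free-market outcome prevails.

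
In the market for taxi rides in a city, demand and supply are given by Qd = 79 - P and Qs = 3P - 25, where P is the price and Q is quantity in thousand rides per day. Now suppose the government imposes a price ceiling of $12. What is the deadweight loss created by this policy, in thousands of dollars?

Equilibrium: 79 - P = 3P - 25, so 104 = 4P and P* = 26, Q* = 53.
Because the ceiling (12) lies below the market-clearing price, it is binding.
At P = 12: Qd = 79 - 12 = 67 and Qs = 3·12 - 25 = 11.
Quantity traded falls to 11. At Q = 11 the demand price is 79 - 11 = 68 and the supply price is (25 + 11)/3 = 12.
Deadweight loss = ½ · (68 - 12) · (53 - 11) = ½ · 56 · 42 = 1176.

1176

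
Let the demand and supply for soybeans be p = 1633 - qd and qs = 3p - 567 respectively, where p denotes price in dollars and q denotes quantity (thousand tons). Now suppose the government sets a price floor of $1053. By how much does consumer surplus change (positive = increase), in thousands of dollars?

-418244.5

Rearranging demand gives qd = 1633 - p. Equilibrium: 1633 - p = 3p - 567, so 2200 = 4p and p* = 550, q* = 1083.
Because the floor (1053) lies above the market-clearing price, it is binding.
At p = 1053: qd = 1633 - 1053 = 580 and qs = 3·1053 - 567 = 2592.
Consumer surplus without the control is ½ · (1633 - 550) · 1083 = 586444.5.
With the floor, consumers buy 580 units at 1053, so CS = ½ · (1633 - 1053) · 580 = 168200.
Change in consumer surplus = 168200 - 586444.5 = -418244.5.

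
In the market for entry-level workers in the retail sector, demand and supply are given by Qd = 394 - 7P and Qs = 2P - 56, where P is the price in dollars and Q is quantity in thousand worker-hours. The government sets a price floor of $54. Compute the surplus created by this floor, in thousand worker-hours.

In a free market, 394 - 7P = 2P - 56 gives the equilibrium P* = 50, Q* = 44.
The floor of 54 is above the equilibrium price 50, so it binds.
At P = 54: Qd = 394 - 7·54 = 16 and Qs = 2·54 - 56 = 52.
Surplus = Qs - Qd = 52 - 16 = 36.

36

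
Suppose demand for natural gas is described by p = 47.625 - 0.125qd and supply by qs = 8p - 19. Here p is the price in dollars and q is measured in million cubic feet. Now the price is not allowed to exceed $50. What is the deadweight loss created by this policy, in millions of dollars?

0

Rearranging demand gives qd = 381 - 8p. Without the control the market clears where 381 - 8p = 8p - 19, i.e. p* = 25 and q* = 181.
Since 50 is above p* = 25, the ceiling does not bind and the free-market outcome prevails.
Since the control does not bind, no trades are prevented and deadweight loss is zero.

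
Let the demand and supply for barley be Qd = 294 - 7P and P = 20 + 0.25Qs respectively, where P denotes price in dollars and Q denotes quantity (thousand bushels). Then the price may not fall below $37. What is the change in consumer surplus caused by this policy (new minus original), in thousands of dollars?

Rearranging supply gives Qs = 4P - 80. In a free market, 294 - 7P = 4P - 80 gives the equilibrium P* = 34, Q* = 56.
Since 37 > 34, the floor is binding.
At P = 37: Qd = 294 - 7·37 = 35 and Qs = 4·37 - 80 = 68.
Consumer surplus without the control is ½ · (42 - 34) · 56 = 224.
With the floor, consumers buy 35 units at 37, so CS = ½ · (42 - 37) · 35 = 87.5.
Change in consumer surplus = 87.5 - 224 = -136.5.

-136.5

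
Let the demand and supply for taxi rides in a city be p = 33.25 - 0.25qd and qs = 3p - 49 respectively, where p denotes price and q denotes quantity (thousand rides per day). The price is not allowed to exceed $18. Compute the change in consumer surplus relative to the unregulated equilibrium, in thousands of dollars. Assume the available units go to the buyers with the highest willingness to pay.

Rearranging demand gives qd = 133 - 4p. Without the control the market clears where 133 - 4p = 3p - 49, i.e. p* = 26 and q* = 29.
The ceiling of 18 is below the equilibrium price 26, so it binds.
At p = 18: qd = 133 - 4·18 = 61 and qs = 3·18 - 49 = 5.
Consumer surplus without the control is ½ · (33.25 - 26) · 29 = 105.125.
With the ceiling, 5 units are sold at 18 (assume they go to the highest-value buyers). The demand price at q = 5 is 32, so CS = ½ · [(33.25 - 18) + (32 - 18)] · 5 = 73.125.
Change in consumer surplus = 73.125 - 105.125 = -32.

-32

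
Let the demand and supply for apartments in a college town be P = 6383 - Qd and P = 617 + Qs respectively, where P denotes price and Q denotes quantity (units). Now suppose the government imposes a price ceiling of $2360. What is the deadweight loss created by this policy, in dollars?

1299600

Rearranging demand gives Qd = 6383 - P; rearranging supply gives Qs = P - 617. In a free market, 6383 - P = P - 617 gives the equilibrium P* = 3500, Q* = 2883.
The ceiling of 2360 is below the equilibrium price 3500, so it binds.
At P = 2360: Qd = 6383 - 2360 = 4023 and Qs = 2360 - 617 = 1743.
Quantity traded falls to 1743. At Q = 1743 the demand price is 6383 - 1743 = 4640 and the supply price is 617 + 1743 = 2360.
Deadweight loss = ½ · (4640 - 2360) · (2883 - 1743) = ½ · 2280 · 1140 = 1299600.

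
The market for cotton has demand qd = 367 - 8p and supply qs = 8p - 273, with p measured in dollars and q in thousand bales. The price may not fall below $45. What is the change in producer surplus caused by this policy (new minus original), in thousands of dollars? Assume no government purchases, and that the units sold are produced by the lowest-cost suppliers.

-65

Without the control the market clears where 367 - 8p = 8p - 273, i.e. p* = 40 and q* = 47.
Because the floor (45) lies above the market-clearing price, it is binding.
At p = 45: qd = 367 - 8·45 = 7 and qs = 8·45 - 273 = 87.
Producer surplus without the control is ½ · (40 - 34.125) · 47 = 138.0625.
With the floor, 7 units are sold at 45. The supply price at q = 7 is 35, so PS = ½ · [(45 - 34.125) + (45 - 35)] · 7 = 73.0625.
Change in producer surplus = 73.0625 - 138.0625 = -65.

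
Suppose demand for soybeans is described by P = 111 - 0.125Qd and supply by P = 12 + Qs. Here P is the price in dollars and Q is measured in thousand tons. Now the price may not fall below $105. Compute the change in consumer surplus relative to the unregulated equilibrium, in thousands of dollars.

Rearranging demand gives Qd = 888 - 8P; rearranging supply gives Qs = P - 12. Setting quantity demanded equal to quantity supplied, 888 - 8P = P - 12, gives P* = 100 and Q* = 88.
Because the floor (105) lies above the market-clearing price, it is binding.
At P = 105: Qd = 888 - 8·105 = 48 and Qs = 105 - 12 = 93.
Consumer surplus without the control is ½ · (111 - 100) · 88 = 484.
With the floor, consumers buy 48 units at 105, so CS = ½ · (111 - 105) · 48 = 144.
Change in consumer surplus = 144 - 484 = -340.

-340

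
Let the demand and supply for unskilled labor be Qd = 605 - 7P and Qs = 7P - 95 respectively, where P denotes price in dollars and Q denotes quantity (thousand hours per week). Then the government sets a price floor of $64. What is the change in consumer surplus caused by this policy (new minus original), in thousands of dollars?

-2884

Equilibrium: 605 - 7P = 7P - 95, so 700 = 14P and P* = 50, Q* = 255.
Because the floor (64) lies above the market-clearing price, it is binding.
At P = 64: Qd = 605 - 7·64 = 157 and Qs = 7·64 - 95 = 353.
Consumer surplus without the control is ½ · (605/7 - 50) · 255 = 65025/14.
With the floor, consumers buy 157 units at 64, so CS = ½ · (605/7 - 64) · 157 = 24649/14.
Change in consumer surplus = 24649/14 - 65025/14 = -2884.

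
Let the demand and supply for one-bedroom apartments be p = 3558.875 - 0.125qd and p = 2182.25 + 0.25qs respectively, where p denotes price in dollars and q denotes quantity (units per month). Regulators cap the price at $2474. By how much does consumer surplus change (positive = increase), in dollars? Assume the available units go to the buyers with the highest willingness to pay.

338666

Rearranging demand gives qd = 28471 - 8p; rearranging supply gives qs = 4p - 8729. Without the control the market clears where 28471 - 8p = 4p - 8729, i.e. p* = 3100 and q* = 3671.
The ceiling of 2474 is below the equilibrium price 3100, so it binds.
At p = 2474: qd = 28471 - 8·2474 = 8679 and qs = 4·2474 - 8729 = 1167.
Consumer surplus without the control is ½ · (3558.875 - 3100) · 3671 = 842265.0625.
With the ceiling, 1167 units are sold at 2474 (assume they go to the highest-value buyers). The demand price at q = 1167 is 3413, so CS = ½ · [(3558.875 - 2474) + (3413 - 2474)] · 1167 = 1180931.0625.
Change in consumer surplus = 1180931.0625 - 842265.0625 = 338666.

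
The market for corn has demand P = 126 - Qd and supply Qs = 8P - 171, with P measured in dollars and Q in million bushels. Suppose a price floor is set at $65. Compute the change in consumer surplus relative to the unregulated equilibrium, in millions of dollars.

Rearranging demand gives Qd = 126 - P. Setting quantity demanded equal to quantity supplied, 126 - P = 8P - 171, gives P* = 33 and Q* = 93.
Because the floor (65) lies above the market-clearing price, it is binding.
At P = 65: Qd = 126 - 65 = 61 and Qs = 8·65 - 171 = 349.
Consumer surplus without the control is ½ · (126 - 33) · 93 = 4324.5.
With the floor, consumers buy 61 units at 65, so CS = ½ · (126 - 65) · 61 = 1860.5.
Change in consumer surplus = 1860.5 - 4324.5 = -2464.

-2464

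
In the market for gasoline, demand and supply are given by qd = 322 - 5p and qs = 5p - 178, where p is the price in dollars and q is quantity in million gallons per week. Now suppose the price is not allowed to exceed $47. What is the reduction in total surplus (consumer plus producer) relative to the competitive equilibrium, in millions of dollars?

In a free market, 322 - 5p = 5p - 178 gives the equilibrium p* = 50, q* = 72.
Since 47 < 50, the ceiling is binding.
At p = 47: qd = 322 - 5·47 = 87 and qs = 5·47 - 178 = 57.
Quantity traded falls to 57. At q = 57 the demand price is (322 - 57)/5 = 53 and the supply price is (178 + 57)/5 = 47.
Deadweight loss = ½ · (53 - 47) · (72 - 57) = ½ · 6 · 15 = 45.

45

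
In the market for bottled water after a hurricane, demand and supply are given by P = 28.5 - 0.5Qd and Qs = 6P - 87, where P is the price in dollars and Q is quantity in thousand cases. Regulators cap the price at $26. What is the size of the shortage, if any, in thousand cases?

0

Rearranging demand gives Qd = 57 - 2P. Equilibrium: 57 - 2P = 6P - 87, so 144 = 8P and P* = 18, Q* = 21.
Since 26 is above P* = 18, the ceiling does not bind and the free-market outcome prevails.
Since the control does not bind, there is no shortage.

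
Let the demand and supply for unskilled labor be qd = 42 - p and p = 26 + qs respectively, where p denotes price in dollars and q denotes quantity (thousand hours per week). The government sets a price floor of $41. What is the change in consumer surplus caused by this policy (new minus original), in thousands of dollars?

-31.5

Rearranging supply gives qs = p - 26. In a free market, 42 - p = p - 26 gives the equilibrium p* = 34, q* = 8.
Because the floor (41) lies above the market-clearing price, it is binding.
At p = 41: qd = 42 - 41 = 1 and qs = 41 - 26 = 15.
Consumer surplus without the control is ½ · (42 - 34) · 8 = 32.
With the floor, consumers buy 1 units at 41, so CS = ½ · (42 - 41) · 1 = 0.5.
Change in consumer surplus = 0.5 - 32 = -31.5.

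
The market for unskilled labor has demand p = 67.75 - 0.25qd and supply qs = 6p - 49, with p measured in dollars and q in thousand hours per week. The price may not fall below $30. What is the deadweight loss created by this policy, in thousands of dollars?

Rearranging demand gives qd = 271 - 4p. In a free market, 271 - 4p = 6p - 49 gives the equilibrium p* = 32, q* = 143.
The floor of 30 is below the equilibrium price 32, so it is not binding; the market clears at p* = 32, q* = 143.
Since the control does not bind, no trades are prevented and deadweight loss is zero.

0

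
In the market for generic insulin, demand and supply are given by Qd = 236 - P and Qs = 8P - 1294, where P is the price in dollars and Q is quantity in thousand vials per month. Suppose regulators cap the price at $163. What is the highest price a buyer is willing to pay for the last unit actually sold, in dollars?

In a free market, 236 - P = 8P - 1294 gives the equilibrium P* = 170, Q* = 66.
Because the ceiling (163) lies below the market-clearing price, it is binding.
At P = 163: Qd = 236 - 163 = 73 and Qs = 8·163 - 1294 = 10.
Only 10 units reach the market. On the demand curve, the marginal buyer's willingness to pay at Q = 10 is (236 - 10) = 226.

226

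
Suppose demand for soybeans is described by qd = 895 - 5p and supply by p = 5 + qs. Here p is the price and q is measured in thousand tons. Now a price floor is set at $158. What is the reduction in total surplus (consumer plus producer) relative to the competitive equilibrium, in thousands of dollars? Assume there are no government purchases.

Rearranging supply gives qs = p - 5. In a free market, 895 - 5p = p - 5 gives the equilibrium p* = 150, q* = 145.
Because the floor (158) lies above the market-clearing price, it is binding.
At p = 158: qd = 895 - 5·158 = 105 and qs = 158 - 5 = 153.
Quantity traded falls to 105. At q = 105 the demand price is (895 - 105)/5 = 158 and the supply price is 5 + 105 = 110.
Deadweight loss = ½ · (158 - 110) · (145 - 105) = ½ · 48 · 40 = 960.

960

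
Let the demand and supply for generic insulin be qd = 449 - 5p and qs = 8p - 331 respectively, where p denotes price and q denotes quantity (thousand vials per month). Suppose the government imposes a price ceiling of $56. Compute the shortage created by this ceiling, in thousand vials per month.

52

In a free market, 449 - 5p = 8p - 331 gives the equilibrium p* = 60, q* = 149.
Because the ceiling (56) lies below the market-clearing price, it is binding.
At p = 56: qd = 449 - 5·56 = 169 and qs = 8·56 - 331 = 117.
Shortage = qd - qs = 169 - 117 = 52.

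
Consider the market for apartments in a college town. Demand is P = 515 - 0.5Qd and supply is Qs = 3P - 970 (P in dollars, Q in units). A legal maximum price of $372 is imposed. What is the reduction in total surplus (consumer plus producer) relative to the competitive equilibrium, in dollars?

2940

Rearranging demand gives Qd = 1030 - 2P. Setting quantity demanded equal to quantity supplied, 1030 - 2P = 3P - 970, gives P* = 400 and Q* = 230.
The ceiling of 372 is below the equilibrium price 400, so it binds.
At P = 372: Qd = 1030 - 2·372 = 286 and Qs = 3·372 - 970 = 146.
Quantity traded falls to 146. At Q = 146 the demand price is (1030 - 146)/2 = 442 and the supply price is (970 + 146)/3 = 372.
Deadweight loss = ½ · (442 - 372) · (230 - 146) = ½ · 70 · 84 = 2940.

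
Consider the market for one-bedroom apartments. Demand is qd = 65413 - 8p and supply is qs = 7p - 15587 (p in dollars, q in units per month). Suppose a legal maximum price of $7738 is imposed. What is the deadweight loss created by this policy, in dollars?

0

Without the control the market clears where 65413 - 8p = 7p - 15587, i.e. p* = 5400 and q* = 22213.
The ceiling of 7738 is above the equilibrium price 5400, so it is not binding; the market clears at p* = 5400, q* = 22213.
Since the control does not bind, no trades are prevented and deadweight loss is zero.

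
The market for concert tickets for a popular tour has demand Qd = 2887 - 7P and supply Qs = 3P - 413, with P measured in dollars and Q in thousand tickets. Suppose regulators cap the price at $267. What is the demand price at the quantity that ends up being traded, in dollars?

357

Without the control the market clears where 2887 - 7P = 3P - 413, i.e. P* = 330 and Q* = 577.
Because the ceiling (267) lies below the market-clearing price, it is binding.
At P = 267: Qd = 2887 - 7·267 = 1018 and Qs = 3·267 - 413 = 388.
Only 388 units reach the market. On the demand curve, the marginal buyer's willingness to pay at Q = 388 is (2887 - 388)/7 = 357.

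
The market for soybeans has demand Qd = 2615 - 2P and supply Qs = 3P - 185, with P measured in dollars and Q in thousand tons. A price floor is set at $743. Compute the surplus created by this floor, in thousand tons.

915

In a free market, 2615 - 2P = 3P - 185 gives the equilibrium P* = 560, Q* = 1495.
The floor of 743 is above the equilibrium price 560, so it binds.
At P = 743: Qd = 2615 - 2·743 = 1129 and Qs = 3·743 - 185 = 2044.
Surplus = Qs - Qd = 2044 - 1129 = 915.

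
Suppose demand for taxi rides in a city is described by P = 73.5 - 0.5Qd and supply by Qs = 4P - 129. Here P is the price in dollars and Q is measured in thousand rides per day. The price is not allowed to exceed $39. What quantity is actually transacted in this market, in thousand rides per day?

27

Rearranging demand gives Qd = 147 - 2P. Equilibrium: 147 - 2P = 4P - 129, so 276 = 6P and P* = 46, Q* = 55.
The ceiling of 39 is below the equilibrium price 46, so it binds.
At P = 39: Qd = 147 - 2·39 = 69 and Qs = 4·39 - 129 = 27.
The quantity actually transacted is the short side, supply: 27.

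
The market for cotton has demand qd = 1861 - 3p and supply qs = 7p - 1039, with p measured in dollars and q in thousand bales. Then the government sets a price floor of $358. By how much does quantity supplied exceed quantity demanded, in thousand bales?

680

Setting quantity demanded equal to quantity supplied, 1861 - 3p = 7p - 1039, gives p* = 290 and q* = 991.
Since 358 > 290, the floor is binding.
At p = 358: qd = 1861 - 3·358 = 787 and qs = 7·358 - 1039 = 1467.
Surplus = qs - qd = 1467 - 787 = 680.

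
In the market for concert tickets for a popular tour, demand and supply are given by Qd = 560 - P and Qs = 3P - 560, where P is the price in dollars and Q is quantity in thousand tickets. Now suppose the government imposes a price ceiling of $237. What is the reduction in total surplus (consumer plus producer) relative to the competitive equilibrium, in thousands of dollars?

11094

Without the control the market clears where 560 - P = 3P - 560, i.e. P* = 280 and Q* = 280.
Because the ceiling (237) lies below the market-clearing price, it is binding.
At P = 237: Qd = 560 - 237 = 323 and Qs = 3·237 - 560 = 151.
Quantity traded falls to 151. At Q = 151 the demand price is 560 - 151 = 409 and the supply price is (560 + 151)/3 = 237.
Deadweight loss = ½ · (409 - 237) · (280 - 151) = ½ · 172 · 129 = 11094.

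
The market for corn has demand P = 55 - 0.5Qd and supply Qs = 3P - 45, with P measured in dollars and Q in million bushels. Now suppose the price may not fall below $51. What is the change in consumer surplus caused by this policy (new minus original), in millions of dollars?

Rearranging demand gives Qd = 110 - 2P. Setting quantity demanded equal to quantity supplied, 110 - 2P = 3P - 45, gives P* = 31 and Q* = 48.
The floor of 51 is above the equilibrium price 31, so it binds.
At P = 51: Qd = 110 - 2·51 = 8 and Qs = 3·51 - 45 = 108.
Consumer surplus without the control is ½ · (55 - 31) · 48 = 576.
With the floor, consumers buy 8 units at 51, so CS = ½ · (55 - 51) · 8 = 16.
Change in consumer surplus = 16 - 576 = -560.

-560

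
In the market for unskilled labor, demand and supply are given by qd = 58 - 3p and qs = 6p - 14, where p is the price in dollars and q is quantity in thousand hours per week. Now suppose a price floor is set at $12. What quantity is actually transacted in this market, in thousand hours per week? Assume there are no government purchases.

22

Without the control the market clears where 58 - 3p = 6p - 14, i.e. p* = 8 and q* = 34.
The floor of 12 is above the equilibrium price 8, so it binds.
At p = 12: qd = 58 - 3·12 = 22 and qs = 6·12 - 14 = 58.
The quantity actually transacted is the short side, demand: 22.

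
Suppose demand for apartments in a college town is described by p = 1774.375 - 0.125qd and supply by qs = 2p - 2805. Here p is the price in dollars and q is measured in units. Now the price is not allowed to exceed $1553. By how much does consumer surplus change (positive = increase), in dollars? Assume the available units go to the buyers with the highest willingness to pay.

38844.75

Rearranging demand gives qd = 14195 - 8p. In a free market, 14195 - 8p = 2p - 2805 gives the equilibrium p* = 1700, q* = 595.
Since 1553 < 1700, the ceiling is binding.
At p = 1553: qd = 14195 - 8·1553 = 1771 and qs = 2·1553 - 2805 = 301.
Consumer surplus without the control is ½ · (1774.375 - 1700) · 595 = 22126.5625.
With the ceiling, 301 units are sold at 1553 (assume they go to the highest-value buyers). The demand price at q = 301 is 1736.75, so CS = ½ · [(1774.375 - 1553) + (1736.75 - 1553)] · 301 = 60971.3125.
Change in consumer surplus = 60971.3125 - 22126.5625 = 38844.75.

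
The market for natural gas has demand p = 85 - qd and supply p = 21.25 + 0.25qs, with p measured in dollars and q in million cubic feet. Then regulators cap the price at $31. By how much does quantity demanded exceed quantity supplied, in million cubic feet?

Rearranging demand gives qd = 85 - p; rearranging supply gives qs = 4p - 85. Setting quantity demanded equal to quantity supplied, 85 - p = 4p - 85, gives p* = 34 and q* = 51.
Because the ceiling (31) lies below the market-clearing price, it is binding.
At p = 31: qd = 85 - 31 = 54 and qs = 4·31 - 85 = 39.
Shortage = qd - qs = 54 - 39 = 15.

15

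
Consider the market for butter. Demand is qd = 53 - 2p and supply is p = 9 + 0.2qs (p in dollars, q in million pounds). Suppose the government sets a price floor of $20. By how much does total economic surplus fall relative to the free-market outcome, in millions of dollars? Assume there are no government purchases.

50.4

Rearranging supply gives qs = 5p - 45. In a free market, 53 - 2p = 5p - 45 gives the equilibrium p* = 14, q* = 25.
Since 20 > 14, the floor is binding.
At p = 20: qd = 53 - 2·20 = 13 and qs = 5·20 - 45 = 55.
Quantity traded falls to 13. At q = 13 the demand price is (53 - 13)/2 = 20 and the supply price is (45 + 13)/5 = 11.6.
Deadweight loss = ½ · (20 - 11.6) · (25 - 13) = ½ · 8.4 · 12 = 50.4.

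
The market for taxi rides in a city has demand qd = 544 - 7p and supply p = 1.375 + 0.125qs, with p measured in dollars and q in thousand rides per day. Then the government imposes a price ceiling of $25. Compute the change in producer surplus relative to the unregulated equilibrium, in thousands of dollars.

Rearranging supply gives qs = 8p - 11. Without the control the market clears where 544 - 7p = 8p - 11, i.e. p* = 37 and q* = 285.
Because the ceiling (25) lies below the market-clearing price, it is binding.
At p = 25: qd = 544 - 7·25 = 369 and qs = 8·25 - 11 = 189.
Producer surplus without the control is ½ · (37 - 1.375) · 285 = 5076.5625.
With the ceiling, producers sell 189 units at 25, so PS = ½ · (25 - 1.375) · 189 = 2232.5625.
Change in producer surplus = 2232.5625 - 5076.5625 = -2844.

-2844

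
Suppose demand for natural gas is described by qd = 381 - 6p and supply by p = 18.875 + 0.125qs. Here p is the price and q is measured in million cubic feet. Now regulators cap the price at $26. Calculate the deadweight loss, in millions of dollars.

1344

Rearranging supply gives qs = 8p - 151. Setting quantity demanded equal to quantity supplied, 381 - 6p = 8p - 151, gives p* = 38 and q* = 153.
Because the ceiling (26) lies below the market-clearing price, it is binding.
At p = 26: qd = 381 - 6·26 = 225 and qs = 8·26 - 151 = 57.
Quantity traded falls to 57. At q = 57 the demand price is (381 - 57)/6 = 54 and the supply price is (151 + 57)/8 = 26.
Deadweight loss = ½ · (54 - 26) · (153 - 57) = ½ · 28 · 96 = 1344.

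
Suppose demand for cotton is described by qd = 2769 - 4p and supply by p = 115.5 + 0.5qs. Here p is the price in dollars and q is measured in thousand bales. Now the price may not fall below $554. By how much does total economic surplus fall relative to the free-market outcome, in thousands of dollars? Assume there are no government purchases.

17496

Rearranging supply gives qs = 2p - 231. In a free market, 2769 - 4p = 2p - 231 gives the equilibrium p* = 500, q* = 769.
The floor of 554 is above the equilibrium price 500, so it binds.
At p = 554: qd = 2769 - 4·554 = 553 and qs = 2·554 - 231 = 877.
Quantity traded falls to 553. At q = 553 the demand price is (2769 - 553)/4 = 554 and the supply price is (231 + 553)/2 = 392.
Deadweight loss = ½ · (554 - 392) · (769 - 553) = ½ · 162 · 216 = 17496.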